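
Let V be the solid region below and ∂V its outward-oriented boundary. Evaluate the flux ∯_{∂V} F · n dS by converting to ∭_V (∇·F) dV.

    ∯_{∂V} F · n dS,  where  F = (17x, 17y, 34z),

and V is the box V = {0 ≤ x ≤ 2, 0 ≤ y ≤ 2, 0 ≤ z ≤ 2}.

By the divergence theorem,

    ∯_{∂V} F · n dS = ∭_V (∇ · F) dV.

Compute the divergence:
    ∇ · F = ∂F_x/∂x + ∂F_y/∂y + ∂F_z/∂z = 17 + 17 + 34 = 68.

V is a rectangular box, so dV = dx dy dz with 0 ≤ x ≤ 2, 0 ≤ y ≤ 2, 0 ≤ z ≤ 2.

Integrate (68) over V as an iterated integral:

    ∭_V (∇·F) dV = ∫_0^{2} ∫_0^{2} ∫_0^{2} (68) dz dy dx.

Inner (z from 0 to 2): 136.
Middle (y from 0 to 2): 272.
Outer (x from 0 to 2): 544.

Therefore ∯_{∂V} F · n dS = 544.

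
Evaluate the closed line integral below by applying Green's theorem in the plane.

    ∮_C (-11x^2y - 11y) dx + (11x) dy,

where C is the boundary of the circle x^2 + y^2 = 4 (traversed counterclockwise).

Green's theorem converts the closed line integral into a double integral over the enclosed region D:

    ∮_C P dx + Q dy = ∬_D (∂Q/∂x - ∂P/∂y) dA.

Here P = -11x^2y - 11y, Q = 11x, so

    ∂Q/∂x = 11,    ∂P/∂y = -11x^2 - 11,
    ∂Q/∂x - ∂P/∂y = 11x^2 + 22.

D is the region x^2 + y^2 ≤ 4. Evaluating the double integral:

In polar coordinates (x = r cos θ, y = r sin θ, dA = r dr dθ) the integrand becomes 11r^2cos(θ)^2 + 22, so

    ∬_D (11x^2 + 22) dA = ∫_0^{2π} ∫_0^{2} (11r^2cos(θ)^2 + 22) · r dr dθ.

Inner (r from 0 to 2): 44cos(θ)^2 + 44.
Outer (θ from 0 to 2π): 132π.

Therefore ∮_C P dx + Q dy = 132π.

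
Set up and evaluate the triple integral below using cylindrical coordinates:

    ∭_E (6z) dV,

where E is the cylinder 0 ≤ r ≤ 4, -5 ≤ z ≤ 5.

In cylindrical coordinates, x = r cos(θ), y = r sin(θ), z = z, and dV = r dr dθ dz.

The integrand becomes 6z, so

    ∭_E (6z) dV = ∫_{0}^{2π} ∫_{0}^{4} ∫_{-5}^{5} (6z) · r dz dr dθ.

Inner (z): 0.
Middle (r from 0 to 4): 0.
Outer (θ): 0.

Therefore the triple integral equals 0.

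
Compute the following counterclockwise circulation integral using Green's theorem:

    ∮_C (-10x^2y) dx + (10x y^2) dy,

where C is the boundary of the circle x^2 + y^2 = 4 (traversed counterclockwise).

Green's theorem converts the closed line integral into a double integral over the enclosed region D:

    ∮_C P dx + Q dy = ∬_D (∂Q/∂x - ∂P/∂y) dA.

Here P = -10x^2y, Q = 10x y^2, so

    ∂Q/∂x = 10y^2,    ∂P/∂y = -10x^2,
    ∂Q/∂x - ∂P/∂y = 10x^2 + 10y^2.

D is the region x^2 + y^2 ≤ 4. Evaluating the double integral:

In polar coordinates (x = r cos θ, y = r sin θ, dA = r dr dθ) the integrand becomes 10r^2, so

    ∬_D (10x^2 + 10y^2) dA = ∫_0^{2π} ∫_0^{2} (10r^2) · r dr dθ.

Inner (r from 0 to 2): 40.
Outer (θ from 0 to 2π): 80π.

Therefore ∮_C P dx + Q dy = 80π.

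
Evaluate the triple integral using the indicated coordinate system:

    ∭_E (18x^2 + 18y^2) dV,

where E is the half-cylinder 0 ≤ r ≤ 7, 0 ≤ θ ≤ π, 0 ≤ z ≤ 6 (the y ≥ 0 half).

In cylindrical coordinates, x = r cos(θ), y = r sin(θ), z = z, and dV = r dr dθ dz.

The integrand becomes 18r^2, so

    ∭_E (18x^2 + 18y^2) dV = ∫_{0}^{π} ∫_{0}^{7} ∫_{0}^{6} (18r^2) · r dz dr dθ.

Inner (z): 108r^3.
Middle (r from 0 to 7): 64827.
Outer (θ): 64827π.

Therefore the triple integral equals 64827π.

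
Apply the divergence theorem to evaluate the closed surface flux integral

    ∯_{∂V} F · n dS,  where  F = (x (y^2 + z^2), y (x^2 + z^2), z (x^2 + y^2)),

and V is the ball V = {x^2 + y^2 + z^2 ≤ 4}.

By the divergence theorem,

    ∯_{∂V} F · n dS = ∭_V (∇ · F) dV.

Compute the divergence:
    ∇ · F = ∂F_x/∂x + ∂F_y/∂y + ∂F_z/∂z = y^2 + z^2 + x^2 + z^2 + x^2 + y^2 = 2x^2 + 2y^2 + 2z^2.

In spherical coordinates, x = ρ sin(φ) cos(θ), y = ρ sin(φ) sin(θ), z = ρ cos(φ), dV = ρ^2 sin(φ) dρ dφ dθ, with 0 ≤ ρ ≤ 2, 0 ≤ φ ≤ π, 0 ≤ θ ≤ 2π.

The integrand, after substitution and multiplying by the volume element, becomes (2ρ^2) · ρ^2 sin(φ), so

    ∭_V (∇·F) dV = ∫_0^{2π} ∫_0^{π} ∫_0^{2} (2ρ^2) · ρ^2 sin(φ) dρ dφ dθ.

Inner (ρ from 0 to 2): 64sin(φ)/5.
Middle (φ from 0 to π): 128/5.
Outer (θ from 0 to 2π): 256π/5.

Therefore ∯_{∂V} F · n dS = 256π/5.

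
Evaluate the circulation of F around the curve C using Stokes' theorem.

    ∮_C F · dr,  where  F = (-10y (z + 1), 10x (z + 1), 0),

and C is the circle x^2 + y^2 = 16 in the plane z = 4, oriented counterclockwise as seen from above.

Let S be the flat disk x^2 + y^2 ≤ 16 in the plane z = 4, with upward unit normal n̂ = ẑ. By Stokes' theorem,

    ∮_C F · dr = ∬_S (∇ × F) · n̂ dS = ∬_D (curl F)_z dA,

where D is the disk x^2 + y^2 ≤ 16.

Compute the curl of F = (-10y (z + 1), 10x (z + 1), 0):
    (∇ × F)_x = ∂F_z/∂y - ∂F_y/∂z = -10x,
    (∇ × F)_y = ∂F_x/∂z - ∂F_z/∂x = -10y,
    (∇ × F)_z = ∂F_y/∂x - ∂F_x/∂y = 20z + 20.

On z = 4, (curl F)_z = 100.

Convert to polar (x = r cos θ, y = r sin θ, dA = r dr dθ); the integrand becomes 100, so

    ∬_D (curl F)_z dA = ∫_0^{2π} ∫_0^{4} (100) · r dr dθ.

Inner (r from 0 to 4): 800.
Outer (θ from 0 to 2π): 1600π.

Therefore ∮_C F · dr = 1600π.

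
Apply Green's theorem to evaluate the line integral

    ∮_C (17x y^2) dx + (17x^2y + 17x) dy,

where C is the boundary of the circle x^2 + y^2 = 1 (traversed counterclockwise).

Green's theorem converts the closed line integral into a double integral over the enclosed region D:

    ∮_C P dx + Q dy = ∬_D (∂Q/∂x - ∂P/∂y) dA.

Here P = 17x y^2, Q = 17x^2y + 17x, so

    ∂Q/∂x = 34x y + 17,    ∂P/∂y = 34x y,
    ∂Q/∂x - ∂P/∂y = 17.

D is the region x^2 + y^2 ≤ 1. Evaluating the double integral:

In polar coordinates (x = r cos θ, y = r sin θ, dA = r dr dθ) the integrand becomes 17, so

    ∬_D (17) dA = ∫_0^{2π} ∫_0^{1} (17) · r dr dθ.

Inner (r from 0 to 1): 17/2.
Outer (θ from 0 to 2π): 17π.

Therefore ∮_C P dx + Q dy = 17π.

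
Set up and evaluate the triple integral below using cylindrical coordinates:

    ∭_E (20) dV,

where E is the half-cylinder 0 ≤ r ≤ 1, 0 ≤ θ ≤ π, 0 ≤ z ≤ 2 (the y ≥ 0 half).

In cylindrical coordinates, x = r cos(θ), y = r sin(θ), z = z, and dV = r dr dθ dz.

The integrand becomes 20, so

    ∭_E (20) dV = ∫_{0}^{π} ∫_{0}^{1} ∫_{0}^{2} (20) · r dz dr dθ.

Inner (z): 40r.
Middle (r from 0 to 1): 20.
Outer (θ): 20π.

Therefore the triple integral equals 20π.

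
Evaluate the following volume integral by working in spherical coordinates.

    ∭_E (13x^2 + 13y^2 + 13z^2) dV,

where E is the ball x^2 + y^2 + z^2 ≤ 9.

In spherical coordinates, x = ρ sin(φ) cos(θ), y = ρ sin(φ) sin(θ), z = ρ cos(φ), and dV = ρ^2 sin(φ) dρ dφ dθ.

The integrand becomes 13ρ^2, so

    ∭_E (13x^2 + 13y^2 + 13z^2) dV = ∫_{0}^{2π} ∫_{0}^{π} ∫_{0}^{3} (13ρ^2) · ρ^2 sin(φ) dρ dφ dθ.

Inner (ρ): 3159sin(φ)/5.
Middle (φ): 6318/5.
Outer (θ): 12636π/5.

Therefore the triple integral equals 12636π/5.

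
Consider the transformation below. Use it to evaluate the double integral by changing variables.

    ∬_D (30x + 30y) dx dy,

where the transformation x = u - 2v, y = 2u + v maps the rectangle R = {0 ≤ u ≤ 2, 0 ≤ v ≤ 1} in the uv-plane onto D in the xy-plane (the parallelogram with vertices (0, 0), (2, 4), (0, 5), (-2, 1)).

Compute the Jacobian determinant of (x, y) with respect to (u, v):

    ∂(x,y)/∂(u,v) = | 1  -2 | = (1)(1) - (-2)(2) = 5.
                   | 2  1 |

Its absolute value is |J| = 5 (the area scaling factor).

Substituting x = u - 2v, y = 2u + v into the integrand,

    30x + 30y → 90u - 30v,

so the integral becomes

    ∬_R (90u - 30v) · |J| du dv = ∫_0^2 ∫_0^1 (450u - 150v) dv du.

Inner (v): 450u - 75.
Outer (u): 750.

Therefore ∬_D (30x + 30y) dx dy = 750.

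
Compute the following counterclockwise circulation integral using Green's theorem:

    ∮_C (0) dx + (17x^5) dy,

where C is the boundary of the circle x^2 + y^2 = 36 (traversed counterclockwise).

Green's theorem converts the closed line integral into a double integral over the enclosed region D:

    ∮_C P dx + Q dy = ∬_D (∂Q/∂x - ∂P/∂y) dA.

Here P = 0, Q = 17x^5, so

    ∂Q/∂x = 85x^4,    ∂P/∂y = 0,
    ∂Q/∂x - ∂P/∂y = 85x^4.

D is the region x^2 + y^2 ≤ 36. Evaluating the double integral:

In polar coordinates (x = r cos θ, y = r sin θ, dA = r dr dθ) the integrand becomes 85r^4cos(θ)^4, so

    ∬_D (85x^4) dA = ∫_0^{2π} ∫_0^{6} (85r^4cos(θ)^4) · r dr dθ.

Inner (r from 0 to 6): 660960cos(θ)^4.
Outer (θ from 0 to 2π): 495720π.

Therefore ∮_C P dx + Q dy = 495720π.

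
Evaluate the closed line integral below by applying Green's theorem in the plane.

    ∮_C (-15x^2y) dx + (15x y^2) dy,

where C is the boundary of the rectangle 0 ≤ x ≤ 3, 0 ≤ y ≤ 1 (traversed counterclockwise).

Green's theorem converts the closed line integral into a double integral over the enclosed region D:

    ∮_C P dx + Q dy = ∬_D (∂Q/∂x - ∂P/∂y) dA.

Here P = -15x^2y, Q = 15x y^2, so

    ∂Q/∂x = 15y^2,    ∂P/∂y = -15x^2,
    ∂Q/∂x - ∂P/∂y = 15x^2 + 15y^2.

D is the region 0 ≤ x ≤ 3, 0 ≤ y ≤ 1. Evaluating the double integral:

    ∬_D (15x^2 + 15y^2) dA = ∫_0^{3} ∫_0^{1} (15x^2 + 15y^2) dy dx.

Inner (y from 0 to 1): 15x^2 + 5.
Outer (x from 0 to 3): 150.

Therefore ∮_C P dx + Q dy = 150.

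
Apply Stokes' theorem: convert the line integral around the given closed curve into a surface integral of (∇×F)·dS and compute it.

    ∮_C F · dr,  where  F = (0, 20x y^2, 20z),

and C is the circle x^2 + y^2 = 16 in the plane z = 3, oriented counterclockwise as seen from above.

Let S be the flat disk x^2 + y^2 ≤ 16 in the plane z = 3, with upward unit normal n̂ = ẑ. By Stokes' theorem,

    ∮_C F · dr = ∬_S (∇ × F) · n̂ dS = ∬_D (curl F)_z dA,

where D is the disk x^2 + y^2 ≤ 16.

Compute the curl of F = (0, 20x y^2, 20z):
    (∇ × F)_x = ∂F_z/∂y - ∂F_y/∂z = 0,
    (∇ × F)_y = ∂F_x/∂z - ∂F_z/∂x = 0,
    (∇ × F)_z = ∂F_y/∂x - ∂F_x/∂y = 20y^2.

On z = 3, (curl F)_z = 20y^2.

Convert to polar (x = r cos θ, y = r sin θ, dA = r dr dθ); the integrand becomes 20r^2sin(θ)^2, so

    ∬_D (curl F)_z dA = ∫_0^{2π} ∫_0^{4} (20r^2sin(θ)^2) · r dr dθ.

Inner (r from 0 to 4): 1280sin(θ)^2.
Outer (θ from 0 to 2π): 1280π.

Therefore ∮_C F · dr = 1280π.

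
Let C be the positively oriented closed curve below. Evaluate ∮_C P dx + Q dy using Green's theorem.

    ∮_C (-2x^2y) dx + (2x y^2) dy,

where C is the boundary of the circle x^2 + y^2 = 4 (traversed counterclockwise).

Green's theorem converts the closed line integral into a double integral over the enclosed region D:

    ∮_C P dx + Q dy = ∬_D (∂Q/∂x - ∂P/∂y) dA.

Here P = -2x^2y, Q = 2x y^2, so

    ∂Q/∂x = 2y^2,    ∂P/∂y = -2x^2,
    ∂Q/∂x - ∂P/∂y = 2x^2 + 2y^2.

D is the region x^2 + y^2 ≤ 4. Evaluating the double integral:

In polar coordinates (x = r cos θ, y = r sin θ, dA = r dr dθ) the integrand becomes 2r^2, so

    ∬_D (2x^2 + 2y^2) dA = ∫_0^{2π} ∫_0^{2} (2r^2) · r dr dθ.

Inner (r from 0 to 2): 8.
Outer (θ from 0 to 2π): 16π.

Therefore ∮_C P dx + Q dy = 16π.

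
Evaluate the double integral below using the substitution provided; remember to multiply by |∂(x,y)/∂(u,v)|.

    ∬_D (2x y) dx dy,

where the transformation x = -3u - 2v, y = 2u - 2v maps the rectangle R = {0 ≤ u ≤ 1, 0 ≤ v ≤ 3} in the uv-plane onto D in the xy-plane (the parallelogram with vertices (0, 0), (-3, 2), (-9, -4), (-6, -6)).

Compute the Jacobian determinant of (x, y) with respect to (u, v):

    ∂(x,y)/∂(u,v) = | -3  -2 | = (-3)(-2) - (-2)(2) = 10.
                   | 2  -2 |

Its absolute value is |J| = 10 (the area scaling factor).

Substituting x = -3u - 2v, y = 2u - 2v into the integrand,

    2x y → -12u^2 + 4u v + 8v^2,

so the integral becomes

    ∬_R (-12u^2 + 4u v + 8v^2) · |J| du dv = ∫_0^1 ∫_0^3 (-120u^2 + 40u v + 80v^2) dv du.

Inner (v): -360u^2 + 180u + 720.
Outer (u): 690.

Therefore ∬_D (2x y) dx dy = 690.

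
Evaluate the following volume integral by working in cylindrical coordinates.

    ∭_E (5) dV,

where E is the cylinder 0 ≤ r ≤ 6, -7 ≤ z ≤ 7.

In cylindrical coordinates, x = r cos(θ), y = r sin(θ), z = z, and dV = r dr dθ dz.

The integrand becomes 5, so

    ∭_E (5) dV = ∫_{0}^{2π} ∫_{0}^{6} ∫_{-7}^{7} (5) · r dz dr dθ.

Inner (z): 70r.
Middle (r from 0 to 6): 1260.
Outer (θ): 2520π.

Therefore the triple integral equals 2520π.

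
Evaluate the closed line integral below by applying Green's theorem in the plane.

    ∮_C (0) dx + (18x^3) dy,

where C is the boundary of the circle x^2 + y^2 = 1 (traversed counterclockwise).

Green's theorem converts the closed line integral into a double integral over the enclosed region D:

    ∮_C P dx + Q dy = ∬_D (∂Q/∂x - ∂P/∂y) dA.

Here P = 0, Q = 18x^3, so

    ∂Q/∂x = 54x^2,    ∂P/∂y = 0,
    ∂Q/∂x - ∂P/∂y = 54x^2.

D is the region x^2 + y^2 ≤ 1. Evaluating the double integral:

In polar coordinates (x = r cos θ, y = r sin θ, dA = r dr dθ) the integrand becomes 54r^2cos(θ)^2, so

    ∬_D (54x^2) dA = ∫_0^{2π} ∫_0^{1} (54r^2cos(θ)^2) · r dr dθ.

Inner (r from 0 to 1): 27cos(θ)^2/2.
Outer (θ from 0 to 2π): 27π/2.

Therefore ∮_C P dx + Q dy = 27π/2.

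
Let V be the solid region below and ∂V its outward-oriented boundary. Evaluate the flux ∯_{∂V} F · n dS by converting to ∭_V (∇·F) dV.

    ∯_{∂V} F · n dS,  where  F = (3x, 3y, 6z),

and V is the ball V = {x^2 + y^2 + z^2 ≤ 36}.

By the divergence theorem,

    ∯_{∂V} F · n dS = ∭_V (∇ · F) dV.

Compute the divergence:
    ∇ · F = ∂F_x/∂x + ∂F_y/∂y + ∂F_z/∂z = 3 + 3 + 6 = 12.

In spherical coordinates, x = ρ sin(φ) cos(θ), y = ρ sin(φ) sin(θ), z = ρ cos(φ), dV = ρ^2 sin(φ) dρ dφ dθ, with 0 ≤ ρ ≤ 6, 0 ≤ φ ≤ π, 0 ≤ θ ≤ 2π.

The integrand, after substitution and multiplying by the volume element, becomes (12) · ρ^2 sin(φ), so

    ∭_V (∇·F) dV = ∫_0^{2π} ∫_0^{π} ∫_0^{6} (12) · ρ^2 sin(φ) dρ dφ dθ.

Inner (ρ from 0 to 6): 864sin(φ).
Middle (φ from 0 to π): 1728.
Outer (θ from 0 to 2π): 3456π.

Therefore ∯_{∂V} F · n dS = 3456π.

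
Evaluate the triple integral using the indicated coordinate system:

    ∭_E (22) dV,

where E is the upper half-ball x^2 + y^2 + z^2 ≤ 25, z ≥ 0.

In spherical coordinates, x = ρ sin(φ) cos(θ), y = ρ sin(φ) sin(θ), z = ρ cos(φ), and dV = ρ^2 sin(φ) dρ dφ dθ.

The integrand becomes 22, so

    ∭_E (22) dV = ∫_{0}^{2π} ∫_{0}^{π/2} ∫_{0}^{5} (22) · ρ^2 sin(φ) dρ dφ dθ.

Inner (ρ): 2750sin(φ)/3.
Middle (φ): 2750/3.
Outer (θ): 5500π/3.

Therefore the triple integral equals 5500π/3.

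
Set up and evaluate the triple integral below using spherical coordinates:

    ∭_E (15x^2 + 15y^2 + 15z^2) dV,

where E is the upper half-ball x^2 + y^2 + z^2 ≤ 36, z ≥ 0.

In spherical coordinates, x = ρ sin(φ) cos(θ), y = ρ sin(φ) sin(θ), z = ρ cos(φ), and dV = ρ^2 sin(φ) dρ dφ dθ.

The integrand becomes 15ρ^2, so

    ∭_E (15x^2 + 15y^2 + 15z^2) dV = ∫_{0}^{2π} ∫_{0}^{π/2} ∫_{0}^{6} (15ρ^2) · ρ^2 sin(φ) dρ dφ dθ.

Inner (ρ): 23328sin(φ).
Middle (φ): 23328.
Outer (θ): 46656π.

Therefore the triple integral equals 46656π.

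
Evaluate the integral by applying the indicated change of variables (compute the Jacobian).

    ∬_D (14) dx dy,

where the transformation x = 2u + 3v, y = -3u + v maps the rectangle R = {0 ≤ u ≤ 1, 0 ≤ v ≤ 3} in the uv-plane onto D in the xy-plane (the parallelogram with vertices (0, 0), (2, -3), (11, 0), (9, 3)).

Compute the Jacobian determinant of (x, y) with respect to (u, v):

    ∂(x,y)/∂(u,v) = | 2  3 | = (2)(1) - (3)(-3) = 11.
                   | -3  1 |

Its absolute value is |J| = 11 (the area scaling factor).

Substituting x = 2u + 3v, y = -3u + v into the integrand,

    14 → 14,

so the integral becomes

    ∬_R (14) · |J| du dv = ∫_0^1 ∫_0^3 (154) dv du.

Inner (v): 462.
Outer (u): 462.

Therefore ∬_D (14) dx dy = 462.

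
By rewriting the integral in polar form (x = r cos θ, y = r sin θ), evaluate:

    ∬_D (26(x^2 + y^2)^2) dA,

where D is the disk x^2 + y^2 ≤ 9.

The region D is 0 ≤ r ≤ 3, 0 ≤ θ ≤ 2π in polar coordinates, where x = r cos(θ), y = r sin(θ), and dA = r dr dθ.

Under the substitution, the integrand becomes 26r^4, so

    ∬_D (26(x^2 + y^2)^2) dA = ∫_{0}^{2π} ∫_{0}^{3} (26r^4) · r dr dθ.

Inner integral (in r): ∫_{0}^{3} (26r^4) · r dr = 3159.

Outer integral (in θ): ∫_{0}^{2π} (3159) dθ = 6318π.

Therefore ∬_D (26(x^2 + y^2)^2) dA = 6318π.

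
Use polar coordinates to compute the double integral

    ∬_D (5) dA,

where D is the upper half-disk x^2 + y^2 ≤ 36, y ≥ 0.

The region D is 0 ≤ r ≤ 6, 0 ≤ θ ≤ π in polar coordinates, where x = r cos(θ), y = r sin(θ), and dA = r dr dθ.

Under the substitution, the integrand becomes 5, so

    ∬_D (5) dA = ∫_{0}^{π} ∫_{0}^{6} (5) · r dr dθ.

Inner integral (in r): ∫_{0}^{6} (5) · r dr = 90.

Outer integral (in θ): ∫_{0}^{π} (90) dθ = 90π.

Therefore ∬_D (5) dA = 90π.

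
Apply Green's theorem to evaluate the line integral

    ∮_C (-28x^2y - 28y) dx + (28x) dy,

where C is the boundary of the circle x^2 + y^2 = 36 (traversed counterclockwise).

Green's theorem converts the closed line integral into a double integral over the enclosed region D:

    ∮_C P dx + Q dy = ∬_D (∂Q/∂x - ∂P/∂y) dA.

Here P = -28x^2y - 28y, Q = 28x, so

    ∂Q/∂x = 28,    ∂P/∂y = -28x^2 - 28,
    ∂Q/∂x - ∂P/∂y = 28x^2 + 56.

D is the region x^2 + y^2 ≤ 36. Evaluating the double integral:

In polar coordinates (x = r cos θ, y = r sin θ, dA = r dr dθ) the integrand becomes 28r^2cos(θ)^2 + 56, so

    ∬_D (28x^2 + 56) dA = ∫_0^{2π} ∫_0^{6} (28r^2cos(θ)^2 + 56) · r dr dθ.

Inner (r from 0 to 6): 9072cos(θ)^2 + 1008.
Outer (θ from 0 to 2π): 11088π.

Therefore ∮_C P dx + Q dy = 11088π.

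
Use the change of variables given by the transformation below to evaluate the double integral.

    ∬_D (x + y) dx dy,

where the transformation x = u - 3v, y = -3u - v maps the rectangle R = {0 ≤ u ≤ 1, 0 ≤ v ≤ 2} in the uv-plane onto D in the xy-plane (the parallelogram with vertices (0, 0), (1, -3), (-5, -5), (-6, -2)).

Compute the Jacobian determinant of (x, y) with respect to (u, v):

    ∂(x,y)/∂(u,v) = | 1  -3 | = (1)(-1) - (-3)(-3) = -10.
                   | -3  -1 |

Its absolute value is |J| = 10 (the area scaling factor).

Substituting x = u - 3v, y = -3u - v into the integrand,

    x + y → -2u - 4v,

so the integral becomes

    ∬_R (-2u - 4v) · |J| du dv = ∫_0^1 ∫_0^2 (-20u - 40v) dv du.

Inner (v): -40u - 80.
Outer (u): -100.

Therefore ∬_D (x + y) dx dy = -100.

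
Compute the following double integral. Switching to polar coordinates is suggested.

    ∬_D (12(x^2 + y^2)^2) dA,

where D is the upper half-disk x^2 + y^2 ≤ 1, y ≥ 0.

The region D is 0 ≤ r ≤ 1, 0 ≤ θ ≤ π in polar coordinates, where x = r cos(θ), y = r sin(θ), and dA = r dr dθ.

Under the substitution, the integrand becomes 12r^4, so

    ∬_D (12(x^2 + y^2)^2) dA = ∫_{0}^{π} ∫_{0}^{1} (12r^4) · r dr dθ.

Inner integral (in r): ∫_{0}^{1} (12r^4) · r dr = 2.

Outer integral (in θ): ∫_{0}^{π} (2) dθ = 2π.

Therefore ∬_D (12(x^2 + y^2)^2) dA = 2π.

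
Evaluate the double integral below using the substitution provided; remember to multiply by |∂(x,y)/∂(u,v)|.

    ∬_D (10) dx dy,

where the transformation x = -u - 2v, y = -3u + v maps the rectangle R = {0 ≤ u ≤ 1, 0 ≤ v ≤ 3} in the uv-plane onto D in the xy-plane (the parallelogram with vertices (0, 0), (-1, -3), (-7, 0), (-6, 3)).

Compute the Jacobian determinant of (x, y) with respect to (u, v):

    ∂(x,y)/∂(u,v) = | -1  -2 | = (-1)(1) - (-2)(-3) = -7.
                   | -3  1 |

Its absolute value is |J| = 7 (the area scaling factor).

Substituting x = -u - 2v, y = -3u + v into the integrand,

    10 → 10,

so the integral becomes

    ∬_R (10) · |J| du dv = ∫_0^1 ∫_0^3 (70) dv du.

Inner (v): 210.
Outer (u): 210.

Therefore ∬_D (10) dx dy = 210.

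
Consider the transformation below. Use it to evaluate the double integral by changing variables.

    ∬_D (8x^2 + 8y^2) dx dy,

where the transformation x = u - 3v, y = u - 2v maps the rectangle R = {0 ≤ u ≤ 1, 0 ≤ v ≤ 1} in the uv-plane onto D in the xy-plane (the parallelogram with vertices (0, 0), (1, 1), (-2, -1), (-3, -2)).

Compute the Jacobian determinant of (x, y) with respect to (u, v):

    ∂(x,y)/∂(u,v) = | 1  -3 | = (1)(-2) - (-3)(1) = 1.
                   | 1  -2 |

Its absolute value is |J| = 1 (the area scaling factor).

Substituting x = u - 3v, y = u - 2v into the integrand,

    8x^2 + 8y^2 → 16u^2 - 80u v + 104v^2,

so the integral becomes

    ∬_R (16u^2 - 80u v + 104v^2) · |J| du dv = ∫_0^1 ∫_0^1 (16u^2 - 80u v + 104v^2) dv du.

Inner (v): 16u^2 - 40u + 104/3.
Outer (u): 20.

Therefore ∬_D (8x^2 + 8y^2) dx dy = 20.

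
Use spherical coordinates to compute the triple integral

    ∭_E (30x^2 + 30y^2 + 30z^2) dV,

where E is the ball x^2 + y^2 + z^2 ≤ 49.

In spherical coordinates, x = ρ sin(φ) cos(θ), y = ρ sin(φ) sin(θ), z = ρ cos(φ), and dV = ρ^2 sin(φ) dρ dφ dθ.

The integrand becomes 30ρ^2, so

    ∭_E (30x^2 + 30y^2 + 30z^2) dV = ∫_{0}^{2π} ∫_{0}^{π} ∫_{0}^{7} (30ρ^2) · ρ^2 sin(φ) dρ dφ dθ.

Inner (ρ): 100842sin(φ).
Middle (φ): 201684.
Outer (θ): 403368π.

Therefore the triple integral equals 403368π.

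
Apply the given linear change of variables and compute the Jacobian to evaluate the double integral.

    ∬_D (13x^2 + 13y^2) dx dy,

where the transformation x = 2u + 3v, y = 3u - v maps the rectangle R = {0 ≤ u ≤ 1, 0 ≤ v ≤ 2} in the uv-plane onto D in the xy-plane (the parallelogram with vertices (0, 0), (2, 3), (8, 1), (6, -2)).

Compute the Jacobian determinant of (x, y) with respect to (u, v):

    ∂(x,y)/∂(u,v) = | 2  3 | = (2)(-1) - (3)(3) = -11.
                   | 3  -1 |

Its absolute value is |J| = 11 (the area scaling factor).

Substituting x = 2u + 3v, y = 3u - v into the integrand,

    13x^2 + 13y^2 → 169u^2 + 78u v + 130v^2,

so the integral becomes

    ∬_R (169u^2 + 78u v + 130v^2) · |J| du dv = ∫_0^1 ∫_0^2 (1859u^2 + 858u v + 1430v^2) dv du.

Inner (v): 3718u^2 + 1716u + 11440/3.
Outer (u): 17732/3.

Therefore ∬_D (13x^2 + 13y^2) dx dy = 17732/3.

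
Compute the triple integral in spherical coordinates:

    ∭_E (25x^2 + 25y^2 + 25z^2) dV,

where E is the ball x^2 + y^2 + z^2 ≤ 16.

In spherical coordinates, x = ρ sin(φ) cos(θ), y = ρ sin(φ) sin(θ), z = ρ cos(φ), and dV = ρ^2 sin(φ) dρ dφ dθ.

The integrand becomes 25ρ^2, so

    ∭_E (25x^2 + 25y^2 + 25z^2) dV = ∫_{0}^{2π} ∫_{0}^{π} ∫_{0}^{4} (25ρ^2) · ρ^2 sin(φ) dρ dφ dθ.

Inner (ρ): 5120sin(φ).
Middle (φ): 10240.
Outer (θ): 20480π.

Therefore the triple integral equals 20480π.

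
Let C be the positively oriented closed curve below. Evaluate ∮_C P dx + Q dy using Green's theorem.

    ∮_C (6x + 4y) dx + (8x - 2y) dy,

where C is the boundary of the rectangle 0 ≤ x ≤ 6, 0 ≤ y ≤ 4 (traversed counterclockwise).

Green's theorem converts the closed line integral into a double integral over the enclosed region D:

    ∮_C P dx + Q dy = ∬_D (∂Q/∂x - ∂P/∂y) dA.

Here P = 6x + 4y, Q = 8x - 2y, so

    ∂Q/∂x = 8,    ∂P/∂y = 4,
    ∂Q/∂x - ∂P/∂y = 4.

D is the region 0 ≤ x ≤ 6, 0 ≤ y ≤ 4. Evaluating the double integral:

    ∬_D (4) dA = ∫_0^{6} ∫_0^{4} (4) dy dx.

Inner (y from 0 to 4): 16.
Outer (x from 0 to 6): 96.

Therefore ∮_C P dx + Q dy = 96.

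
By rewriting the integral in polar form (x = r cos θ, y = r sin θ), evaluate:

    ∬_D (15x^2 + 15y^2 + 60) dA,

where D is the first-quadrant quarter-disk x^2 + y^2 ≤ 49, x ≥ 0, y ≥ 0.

The region D is 0 ≤ r ≤ 7, 0 ≤ θ ≤ π/2 in polar coordinates, where x = r cos(θ), y = r sin(θ), and dA = r dr dθ.

Under the substitution, the integrand becomes 15r^2 + 60, so

    ∬_D (15x^2 + 15y^2 + 60) dA = ∫_{0}^{π/2} ∫_{0}^{7} (15r^2 + 60) · r dr dθ.

Inner integral (in r): ∫_{0}^{7} (15r^2 + 60) · r dr = 41895/4.

Outer integral (in θ): ∫_{0}^{π/2} (41895/4) dθ = 41895π/8.

Therefore ∬_D (15x^2 + 15y^2 + 60) dA = 41895π/8.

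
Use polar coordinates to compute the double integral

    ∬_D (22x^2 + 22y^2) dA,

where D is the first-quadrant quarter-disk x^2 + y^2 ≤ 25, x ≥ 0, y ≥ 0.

The region D is 0 ≤ r ≤ 5, 0 ≤ θ ≤ π/2 in polar coordinates, where x = r cos(θ), y = r sin(θ), and dA = r dr dθ.

Under the substitution, the integrand becomes 22r^2, so

    ∬_D (22x^2 + 22y^2) dA = ∫_{0}^{π/2} ∫_{0}^{5} (22r^2) · r dr dθ.

Inner integral (in r): ∫_{0}^{5} (22r^2) · r dr = 6875/2.

Outer integral (in θ): ∫_{0}^{π/2} (6875/2) dθ = 6875π/4.

Therefore ∬_D (22x^2 + 22y^2) dA = 6875π/4.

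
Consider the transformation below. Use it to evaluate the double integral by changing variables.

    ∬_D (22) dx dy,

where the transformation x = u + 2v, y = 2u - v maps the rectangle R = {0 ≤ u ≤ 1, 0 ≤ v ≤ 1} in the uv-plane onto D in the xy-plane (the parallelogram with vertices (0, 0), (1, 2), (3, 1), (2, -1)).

Compute the Jacobian determinant of (x, y) with respect to (u, v):

    ∂(x,y)/∂(u,v) = | 1  2 | = (1)(-1) - (2)(2) = -5.
                   | 2  -1 |

Its absolute value is |J| = 5 (the area scaling factor).

Substituting x = u + 2v, y = 2u - v into the integrand,

    22 → 22,

so the integral becomes

    ∬_R (22) · |J| du dv = ∫_0^1 ∫_0^1 (110) dv du.

Inner (v): 110.
Outer (u): 110.

Therefore ∬_D (22) dx dy = 110.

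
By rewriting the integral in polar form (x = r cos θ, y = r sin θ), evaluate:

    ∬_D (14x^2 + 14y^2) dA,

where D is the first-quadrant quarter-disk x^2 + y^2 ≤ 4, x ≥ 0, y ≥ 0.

The region D is 0 ≤ r ≤ 2, 0 ≤ θ ≤ π/2 in polar coordinates, where x = r cos(θ), y = r sin(θ), and dA = r dr dθ.

Under the substitution, the integrand becomes 14r^2, so

    ∬_D (14x^2 + 14y^2) dA = ∫_{0}^{π/2} ∫_{0}^{2} (14r^2) · r dr dθ.

Inner integral (in r): ∫_{0}^{2} (14r^2) · r dr = 56.

Outer integral (in θ): ∫_{0}^{π/2} (56) dθ = 28π.

Therefore ∬_D (14x^2 + 14y^2) dA = 28π.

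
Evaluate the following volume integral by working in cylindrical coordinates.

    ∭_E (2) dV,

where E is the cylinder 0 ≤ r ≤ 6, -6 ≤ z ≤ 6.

In cylindrical coordinates, x = r cos(θ), y = r sin(θ), z = z, and dV = r dr dθ dz.

The integrand becomes 2, so

    ∭_E (2) dV = ∫_{0}^{2π} ∫_{0}^{6} ∫_{-6}^{6} (2) · r dz dr dθ.

Inner (z): 24r.
Middle (r from 0 to 6): 432.
Outer (θ): 864π.

Therefore the triple integral equals 864π.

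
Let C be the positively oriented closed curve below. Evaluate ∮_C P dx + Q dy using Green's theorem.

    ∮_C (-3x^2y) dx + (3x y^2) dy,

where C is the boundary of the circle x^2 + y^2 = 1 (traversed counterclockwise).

Green's theorem converts the closed line integral into a double integral over the enclosed region D:

    ∮_C P dx + Q dy = ∬_D (∂Q/∂x - ∂P/∂y) dA.

Here P = -3x^2y, Q = 3x y^2, so

    ∂Q/∂x = 3y^2,    ∂P/∂y = -3x^2,
    ∂Q/∂x - ∂P/∂y = 3x^2 + 3y^2.

D is the region x^2 + y^2 ≤ 1. Evaluating the double integral:

In polar coordinates (x = r cos θ, y = r sin θ, dA = r dr dθ) the integrand becomes 3r^2, so

    ∬_D (3x^2 + 3y^2) dA = ∫_0^{2π} ∫_0^{1} (3r^2) · r dr dθ.

Inner (r from 0 to 1): 3/4.
Outer (θ from 0 to 2π): 3π/2.

Therefore ∮_C P dx + Q dy = 3π/2.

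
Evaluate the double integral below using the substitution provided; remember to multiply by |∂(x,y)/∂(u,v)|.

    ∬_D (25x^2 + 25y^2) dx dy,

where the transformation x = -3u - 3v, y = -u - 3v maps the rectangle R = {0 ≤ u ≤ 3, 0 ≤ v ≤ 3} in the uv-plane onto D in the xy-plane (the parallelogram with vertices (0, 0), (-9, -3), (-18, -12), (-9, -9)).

Compute the Jacobian determinant of (x, y) with respect to (u, v):

    ∂(x,y)/∂(u,v) = | -3  -3 | = (-3)(-3) - (-3)(-1) = 6.
                   | -1  -3 |

Its absolute value is |J| = 6 (the area scaling factor).

Substituting x = -3u - 3v, y = -u - 3v into the integrand,

    25x^2 + 25y^2 → 250u^2 + 600u v + 450v^2,

so the integral becomes

    ∬_R (250u^2 + 600u v + 450v^2) · |J| du dv = ∫_0^3 ∫_0^3 (1500u^2 + 3600u v + 2700v^2) dv du.

Inner (v): 4500u^2 + 16200u + 24300.
Outer (u): 186300.

Therefore ∬_D (25x^2 + 25y^2) dx dy = 186300.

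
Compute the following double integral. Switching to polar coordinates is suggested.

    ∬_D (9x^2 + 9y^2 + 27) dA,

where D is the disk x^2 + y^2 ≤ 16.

The region D is 0 ≤ r ≤ 4, 0 ≤ θ ≤ 2π in polar coordinates, where x = r cos(θ), y = r sin(θ), and dA = r dr dθ.

Under the substitution, the integrand becomes 9r^2 + 27, so

    ∬_D (9x^2 + 9y^2 + 27) dA = ∫_{0}^{2π} ∫_{0}^{4} (9r^2 + 27) · r dr dθ.

Inner integral (in r): ∫_{0}^{4} (9r^2 + 27) · r dr = 792.

Outer integral (in θ): ∫_{0}^{2π} (792) dθ = 1584π.

Therefore ∬_D (9x^2 + 9y^2 + 27) dA = 1584π.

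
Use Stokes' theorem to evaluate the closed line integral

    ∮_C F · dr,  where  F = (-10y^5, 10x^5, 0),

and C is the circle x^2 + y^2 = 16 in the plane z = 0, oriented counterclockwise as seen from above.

Let S be the flat disk x^2 + y^2 ≤ 16 in the plane z = 0, with upward unit normal n̂ = ẑ. By Stokes' theorem,

    ∮_C F · dr = ∬_S (∇ × F) · n̂ dS = ∬_D (curl F)_z dA,

where D is the disk x^2 + y^2 ≤ 16.

Compute the curl of F = (-10y^5, 10x^5, 0):
    (∇ × F)_x = ∂F_z/∂y - ∂F_y/∂z = 0,
    (∇ × F)_y = ∂F_x/∂z - ∂F_z/∂x = 0,
    (∇ × F)_z = ∂F_y/∂x - ∂F_x/∂y = 50x^4 + 50y^4.

On z = 0, (curl F)_z = 50x^4 + 50y^4.

Convert to polar (x = r cos θ, y = r sin θ, dA = r dr dθ); the integrand becomes 50r^4(sin(θ)^4 + cos(θ)^4), so

    ∬_D (curl F)_z dA = ∫_0^{2π} ∫_0^{4} (50r^4(sin(θ)^4 + cos(θ)^4)) · r dr dθ.

Inner (r from 0 to 4): 102400sin(θ)^4/3 + 102400cos(θ)^4/3.
Outer (θ from 0 to 2π): 51200π.

Therefore ∮_C F · dr = 51200π.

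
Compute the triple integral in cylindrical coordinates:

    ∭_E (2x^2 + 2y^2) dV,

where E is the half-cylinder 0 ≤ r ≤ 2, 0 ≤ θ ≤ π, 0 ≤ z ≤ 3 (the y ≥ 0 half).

In cylindrical coordinates, x = r cos(θ), y = r sin(θ), z = z, and dV = r dr dθ dz.

The integrand becomes 2r^2, so

    ∭_E (2x^2 + 2y^2) dV = ∫_{0}^{π} ∫_{0}^{2} ∫_{0}^{3} (2r^2) · r dz dr dθ.

Inner (z): 6r^3.
Middle (r from 0 to 2): 24.
Outer (θ): 24π.

Therefore the triple integral equals 24π.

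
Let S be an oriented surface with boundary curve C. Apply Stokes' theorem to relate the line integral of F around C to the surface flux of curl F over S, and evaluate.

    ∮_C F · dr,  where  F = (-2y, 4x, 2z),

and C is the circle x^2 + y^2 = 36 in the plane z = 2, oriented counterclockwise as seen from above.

Let S be the flat disk x^2 + y^2 ≤ 36 in the plane z = 2, with upward unit normal n̂ = ẑ. By Stokes' theorem,

    ∮_C F · dr = ∬_S (∇ × F) · n̂ dS = ∬_D (curl F)_z dA,

where D is the disk x^2 + y^2 ≤ 36.

Compute the curl of F = (-2y, 4x, 2z):
    (∇ × F)_x = ∂F_z/∂y - ∂F_y/∂z = 0,
    (∇ × F)_y = ∂F_x/∂z - ∂F_z/∂x = 0,
    (∇ × F)_z = ∂F_y/∂x - ∂F_x/∂y = 6.

On z = 2, (curl F)_z = 6.

Convert to polar (x = r cos θ, y = r sin θ, dA = r dr dθ); the integrand becomes 6, so

    ∬_D (curl F)_z dA = ∫_0^{2π} ∫_0^{6} (6) · r dr dθ.

Inner (r from 0 to 6): 108.
Outer (θ from 0 to 2π): 216π.

Therefore ∮_C F · dr = 216π.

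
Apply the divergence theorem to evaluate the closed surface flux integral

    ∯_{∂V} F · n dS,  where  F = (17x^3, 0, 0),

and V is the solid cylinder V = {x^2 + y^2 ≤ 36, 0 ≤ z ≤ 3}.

By the divergence theorem,

    ∯_{∂V} F · n dS = ∭_V (∇ · F) dV.

Compute the divergence:
    ∇ · F = ∂F_x/∂x + ∂F_y/∂y + ∂F_z/∂z = 51x^2 + 0 + 0 = 51x^2.

In cylindrical coordinates, x = r cos(θ), y = r sin(θ), z = z, dV = r dr dθ dz, with 0 ≤ r ≤ 6, 0 ≤ θ ≤ 2π, 0 ≤ z ≤ 3.

The integrand, after substitution and multiplying by the volume element, becomes (51r^2cos(θ)^2) · r, so

    ∭_V (∇·F) dV = ∫_0^{2π} ∫_0^{6} ∫_0^{3} (51r^2cos(θ)^2) · r dz dr dθ.

Inner (z from 0 to 3): 153r^3cos(θ)^2.
Middle (r from 0 to 6): 49572cos(θ)^2.
Outer (θ from 0 to 2π): 49572π.

Therefore ∯_{∂V} F · n dS = 49572π.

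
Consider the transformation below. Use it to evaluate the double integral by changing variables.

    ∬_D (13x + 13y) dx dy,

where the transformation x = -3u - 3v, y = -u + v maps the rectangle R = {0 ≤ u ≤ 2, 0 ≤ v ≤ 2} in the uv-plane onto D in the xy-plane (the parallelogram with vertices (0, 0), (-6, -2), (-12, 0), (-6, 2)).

Compute the Jacobian determinant of (x, y) with respect to (u, v):

    ∂(x,y)/∂(u,v) = | -3  -3 | = (-3)(1) - (-3)(-1) = -6.
                   | -1  1 |

Its absolute value is |J| = 6 (the area scaling factor).

Substituting x = -3u - 3v, y = -u + v into the integrand,

    13x + 13y → -52u - 26v,

so the integral becomes

    ∬_R (-52u - 26v) · |J| du dv = ∫_0^2 ∫_0^2 (-312u - 156v) dv du.

Inner (v): -624u - 312.
Outer (u): -1872.

Therefore ∬_D (13x + 13y) dx dy = -1872.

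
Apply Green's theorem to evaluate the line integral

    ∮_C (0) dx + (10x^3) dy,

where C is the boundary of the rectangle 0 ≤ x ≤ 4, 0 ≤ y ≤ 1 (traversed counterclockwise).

Green's theorem converts the closed line integral into a double integral over the enclosed region D:

    ∮_C P dx + Q dy = ∬_D (∂Q/∂x - ∂P/∂y) dA.

Here P = 0, Q = 10x^3, so

    ∂Q/∂x = 30x^2,    ∂P/∂y = 0,
    ∂Q/∂x - ∂P/∂y = 30x^2.

D is the region 0 ≤ x ≤ 4, 0 ≤ y ≤ 1. Evaluating the double integral:

    ∬_D (30x^2) dA = ∫_0^{4} ∫_0^{1} (30x^2) dy dx.

Inner (y from 0 to 1): 30x^2.
Outer (x from 0 to 4): 640.

Therefore ∮_C P dx + Q dy = 640.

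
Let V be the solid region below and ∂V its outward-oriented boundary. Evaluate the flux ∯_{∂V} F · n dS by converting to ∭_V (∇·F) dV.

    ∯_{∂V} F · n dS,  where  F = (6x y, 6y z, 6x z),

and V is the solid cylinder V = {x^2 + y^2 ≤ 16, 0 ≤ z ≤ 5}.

By the divergence theorem,

    ∯_{∂V} F · n dS = ∭_V (∇ · F) dV.

Compute the divergence:
    ∇ · F = ∂F_x/∂x + ∂F_y/∂y + ∂F_z/∂z = 6y + 6z + 6x = 6x + 6y + 6z.

In cylindrical coordinates, x = r cos(θ), y = r sin(θ), z = z, dV = r dr dθ dz, with 0 ≤ r ≤ 4, 0 ≤ θ ≤ 2π, 0 ≤ z ≤ 5.

The integrand, after substitution and multiplying by the volume element, becomes (6sqrt(2)r sin(θ + π/4) + 6z) · r, so

    ∭_V (∇·F) dV = ∫_0^{2π} ∫_0^{4} ∫_0^{5} (6sqrt(2)r sin(θ + π/4) + 6z) · r dz dr dθ.

Inner (z from 0 to 5): 15r (2sqrt(2)r sin(θ + π/4) + 5).
Middle (r from 0 to 4): 640sqrt(2)sin(θ + π/4) + 600.
Outer (θ from 0 to 2π): 1200π.

Therefore ∯_{∂V} F · n dS = 1200π.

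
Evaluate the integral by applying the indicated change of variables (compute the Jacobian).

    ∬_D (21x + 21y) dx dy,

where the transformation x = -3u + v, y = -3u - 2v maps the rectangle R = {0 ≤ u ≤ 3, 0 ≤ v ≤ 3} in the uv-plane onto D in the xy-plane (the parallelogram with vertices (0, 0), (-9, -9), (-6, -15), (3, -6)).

Compute the Jacobian determinant of (x, y) with respect to (u, v):

    ∂(x,y)/∂(u,v) = | -3  1 | = (-3)(-2) - (1)(-3) = 9.
                   | -3  -2 |

Its absolute value is |J| = 9 (the area scaling factor).

Substituting x = -3u + v, y = -3u - 2v into the integrand,

    21x + 21y → -126u - 21v,

so the integral becomes

    ∬_R (-126u - 21v) · |J| du dv = ∫_0^3 ∫_0^3 (-1134u - 189v) dv du.

Inner (v): -3402u - 1701/2.
Outer (u): -35721/2.

Therefore ∬_D (21x + 21y) dx dy = -35721/2.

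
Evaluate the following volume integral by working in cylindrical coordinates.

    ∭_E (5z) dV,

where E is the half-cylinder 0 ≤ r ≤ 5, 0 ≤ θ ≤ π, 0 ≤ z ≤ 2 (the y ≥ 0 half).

In cylindrical coordinates, x = r cos(θ), y = r sin(θ), z = z, and dV = r dr dθ dz.

The integrand becomes 5z, so

    ∭_E (5z) dV = ∫_{0}^{π} ∫_{0}^{5} ∫_{0}^{2} (5z) · r dz dr dθ.

Inner (z): 10r.
Middle (r from 0 to 5): 125.
Outer (θ): 125π.

Therefore the triple integral equals 125π.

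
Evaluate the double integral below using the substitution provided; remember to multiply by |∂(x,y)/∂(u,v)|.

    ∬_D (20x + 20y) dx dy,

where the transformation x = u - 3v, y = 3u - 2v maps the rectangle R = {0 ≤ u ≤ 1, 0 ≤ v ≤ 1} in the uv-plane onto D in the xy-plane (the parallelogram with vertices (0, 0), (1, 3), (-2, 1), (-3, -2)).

Compute the Jacobian determinant of (x, y) with respect to (u, v):

    ∂(x,y)/∂(u,v) = | 1  -3 | = (1)(-2) - (-3)(3) = 7.
                   | 3  -2 |

Its absolute value is |J| = 7 (the area scaling factor).

Substituting x = u - 3v, y = 3u - 2v into the integrand,

    20x + 20y → 80u - 100v,

so the integral becomes

    ∬_R (80u - 100v) · |J| du dv = ∫_0^1 ∫_0^1 (560u - 700v) dv du.

Inner (v): 560u - 350.
Outer (u): -70.

Therefore ∬_D (20x + 20y) dx dy = -70.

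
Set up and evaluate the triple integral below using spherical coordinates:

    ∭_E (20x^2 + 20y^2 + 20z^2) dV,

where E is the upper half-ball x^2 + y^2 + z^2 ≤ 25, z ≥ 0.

In spherical coordinates, x = ρ sin(φ) cos(θ), y = ρ sin(φ) sin(θ), z = ρ cos(φ), and dV = ρ^2 sin(φ) dρ dφ dθ.

The integrand becomes 20ρ^2, so

    ∭_E (20x^2 + 20y^2 + 20z^2) dV = ∫_{0}^{2π} ∫_{0}^{π/2} ∫_{0}^{5} (20ρ^2) · ρ^2 sin(φ) dρ dφ dθ.

Inner (ρ): 12500sin(φ).
Middle (φ): 12500.
Outer (θ): 25000π.

Therefore the triple integral equals 25000π.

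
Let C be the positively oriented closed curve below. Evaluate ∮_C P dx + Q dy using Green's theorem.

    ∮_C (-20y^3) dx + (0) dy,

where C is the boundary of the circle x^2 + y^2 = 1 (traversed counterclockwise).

Green's theorem converts the closed line integral into a double integral over the enclosed region D:

    ∮_C P dx + Q dy = ∬_D (∂Q/∂x - ∂P/∂y) dA.

Here P = -20y^3, Q = 0, so

    ∂Q/∂x = 0,    ∂P/∂y = -60y^2,
    ∂Q/∂x - ∂P/∂y = 60y^2.

D is the region x^2 + y^2 ≤ 1. Evaluating the double integral:

In polar coordinates (x = r cos θ, y = r sin θ, dA = r dr dθ) the integrand becomes 60r^2sin(θ)^2, so

    ∬_D (60y^2) dA = ∫_0^{2π} ∫_0^{1} (60r^2sin(θ)^2) · r dr dθ.

Inner (r from 0 to 1): 15sin(θ)^2.
Outer (θ from 0 to 2π): 15π.

Therefore ∮_C P dx + Q dy = 15π.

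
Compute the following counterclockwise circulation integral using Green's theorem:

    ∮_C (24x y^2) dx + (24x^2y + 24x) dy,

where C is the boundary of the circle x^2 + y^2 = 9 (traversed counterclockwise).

Green's theorem converts the closed line integral into a double integral over the enclosed region D:

    ∮_C P dx + Q dy = ∬_D (∂Q/∂x - ∂P/∂y) dA.

Here P = 24x y^2, Q = 24x^2y + 24x, so

    ∂Q/∂x = 48x y + 24,    ∂P/∂y = 48x y,
    ∂Q/∂x - ∂P/∂y = 24.

D is the region x^2 + y^2 ≤ 9. Evaluating the double integral:

In polar coordinates (x = r cos θ, y = r sin θ, dA = r dr dθ) the integrand becomes 24, so

    ∬_D (24) dA = ∫_0^{2π} ∫_0^{3} (24) · r dr dθ.

Inner (r from 0 to 3): 108.
Outer (θ from 0 to 2π): 216π.

Therefore ∮_C P dx + Q dy = 216π.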